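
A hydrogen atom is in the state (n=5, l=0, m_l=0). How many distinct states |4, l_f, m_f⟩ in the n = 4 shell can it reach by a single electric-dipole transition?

E1 requires Δl = ±1, so l_f ∈ {-1, 1}; with 0 ≤ l_f ≤ n_f−1 = 3, the allowed l_f values are {1}.
For l_f = 1: m_f ∈ {m_i−1, m_i, m_i+1} ∩ [−1, 1] = {-1, 0, 1} → 3 states.
Total: 3.

3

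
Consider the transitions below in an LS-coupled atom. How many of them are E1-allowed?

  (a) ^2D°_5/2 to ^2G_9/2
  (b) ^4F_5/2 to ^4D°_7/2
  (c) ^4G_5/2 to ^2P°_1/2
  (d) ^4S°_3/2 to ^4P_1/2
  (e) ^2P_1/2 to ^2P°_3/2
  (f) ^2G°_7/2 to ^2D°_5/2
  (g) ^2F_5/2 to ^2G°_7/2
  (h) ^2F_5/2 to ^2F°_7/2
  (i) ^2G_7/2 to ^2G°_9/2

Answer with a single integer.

(a) forbidden (ΔL, ΔJ fail)
(b) allowed
(c) forbidden (ΔS, ΔL, ΔJ fail)
(d) allowed
(e) allowed
(f) forbidden (parity, ΔL fail)
(g) allowed
(h) allowed
(i) allowed
Total allowed: 6 of 9.

6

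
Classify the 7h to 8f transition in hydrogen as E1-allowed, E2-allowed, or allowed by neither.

E2

Δl = 3 − 5 = -2; l_i + l_f = 8.
E1 (Δl = ±1): not satisfied.
E2 (Δl = 0,±2, l_i+l_f ≥ 2): satisfied.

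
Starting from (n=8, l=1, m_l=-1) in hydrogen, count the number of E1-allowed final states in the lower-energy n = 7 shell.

4

E1 requires Δl = ±1, so l_f ∈ {0, 2}; with 0 ≤ l_f ≤ n_f−1 = 6, the allowed l_f values are {0, 2}.
For l_f = 0: m_f ∈ {m_i−1, m_i, m_i+1} ∩ [−0, 0] = {0} → 1 state.
For l_f = 2: m_f ∈ {m_i−1, m_i, m_i+1} ∩ [−2, 2] = {-2, -1, 0} → 3 states.
Total: 4.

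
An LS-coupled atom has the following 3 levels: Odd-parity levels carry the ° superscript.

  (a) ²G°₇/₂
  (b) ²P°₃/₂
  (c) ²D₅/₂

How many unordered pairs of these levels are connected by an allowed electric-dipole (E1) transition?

(a)–(b): forbidden (parity, ΔL, ΔJ).
(a)–(c): forbidden (ΔL).
(b)–(c): allowed.
Allowed pairs: 1 of 3.

1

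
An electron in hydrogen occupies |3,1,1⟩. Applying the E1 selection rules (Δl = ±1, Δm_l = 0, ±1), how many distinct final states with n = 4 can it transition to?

4

E1 requires Δl = ±1, so l_f ∈ {0, 2}; with 0 ≤ l_f ≤ n_f−1 = 3, the allowed l_f values are {0, 2}.
For l_f = 0: m_f ∈ {m_i−1, m_i, m_i+1} ∩ [−0, 0] = {0} → 1 state.
For l_f = 2: m_f ∈ {m_i−1, m_i, m_i+1} ∩ [−2, 2] = {0, 1, 2} → 3 states.
Total: 4.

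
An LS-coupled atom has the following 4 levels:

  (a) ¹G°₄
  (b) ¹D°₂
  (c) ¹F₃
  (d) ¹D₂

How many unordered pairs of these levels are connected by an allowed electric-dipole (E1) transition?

(a)–(b): forbidden (parity, ΔL, ΔJ).
(a)–(c): allowed.
(a)–(d): forbidden (ΔL, ΔJ).
(b)–(c): allowed.
(b)–(d): allowed.
(c)–(d): forbidden (parity).
Allowed pairs: 3 of 6.

3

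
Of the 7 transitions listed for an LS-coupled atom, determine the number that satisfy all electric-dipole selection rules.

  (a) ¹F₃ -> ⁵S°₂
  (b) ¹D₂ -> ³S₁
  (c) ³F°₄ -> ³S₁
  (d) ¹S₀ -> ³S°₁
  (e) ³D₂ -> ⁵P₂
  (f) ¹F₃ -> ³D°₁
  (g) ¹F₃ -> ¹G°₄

1

(a) forbidden (ΔS, ΔL fail)
(b) forbidden (parity, ΔS, ΔL fail)
(c) forbidden (ΔL, ΔJ fail)
(d) forbidden (ΔS, ΔL fail)
(e) forbidden (parity, ΔS fail)
(f) forbidden (ΔS, ΔJ fail)
(g) allowed
Total allowed: 1 of 7.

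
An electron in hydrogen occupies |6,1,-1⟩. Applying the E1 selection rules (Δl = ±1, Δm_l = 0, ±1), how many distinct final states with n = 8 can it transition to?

4

E1 requires Δl = ±1, so l_f ∈ {0, 2}; with 0 ≤ l_f ≤ n_f−1 = 7, the allowed l_f values are {0, 2}.
For l_f = 0: m_f ∈ {m_i−1, m_i, m_i+1} ∩ [−0, 0] = {0} → 1 state.
For l_f = 2: m_f ∈ {m_i−1, m_i, m_i+1} ∩ [−2, 2] = {-2, -1, 0} → 3 states.
Total: 4.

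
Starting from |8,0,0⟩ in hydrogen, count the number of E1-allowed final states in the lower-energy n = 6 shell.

E1 requires Δl = ±1, so l_f ∈ {-1, 1}; with 0 ≤ l_f ≤ n_f−1 = 5, the allowed l_f values are {1}.
For l_f = 1: m_f ∈ {m_i−1, m_i, m_i+1} ∩ [−1, 1] = {-1, 0, 1} → 3 states.
Total: 3.

3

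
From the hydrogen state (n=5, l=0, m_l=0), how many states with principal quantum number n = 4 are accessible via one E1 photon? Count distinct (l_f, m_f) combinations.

3

E1 requires Δl = ±1, so l_f ∈ {-1, 1}; with 0 ≤ l_f ≤ n_f−1 = 3, the allowed l_f values are {1}.
For l_f = 1: m_f ∈ {m_i−1, m_i, m_i+1} ∩ [−1, 1] = {-1, 0, 1} → 3 states.
Total: 3.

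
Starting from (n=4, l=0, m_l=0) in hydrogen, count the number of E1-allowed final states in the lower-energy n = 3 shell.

E1 requires Δl = ±1, so l_f ∈ {-1, 1}; with 0 ≤ l_f ≤ n_f−1 = 2, the allowed l_f values are {1}.
For l_f = 1: m_f ∈ {m_i−1, m_i, m_i+1} ∩ [−1, 1] = {-1, 0, 1} → 3 states.
Total: 3.

3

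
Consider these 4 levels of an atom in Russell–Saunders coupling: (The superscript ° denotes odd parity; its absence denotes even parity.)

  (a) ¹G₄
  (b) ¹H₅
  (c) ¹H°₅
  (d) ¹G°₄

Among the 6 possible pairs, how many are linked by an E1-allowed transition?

(a)–(b): forbidden (parity).
(a)–(c): allowed.
(a)–(d): allowed.
(b)–(c): allowed.
(b)–(d): allowed.
(c)–(d): forbidden (parity).
Allowed pairs: 4 of 6.

4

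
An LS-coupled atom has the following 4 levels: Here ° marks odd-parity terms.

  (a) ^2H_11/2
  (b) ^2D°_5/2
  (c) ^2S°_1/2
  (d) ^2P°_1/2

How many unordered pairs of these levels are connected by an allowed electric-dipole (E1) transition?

0

(a)–(b): forbidden (ΔL, ΔJ).
(a)–(c): forbidden (ΔL, ΔJ).
(a)–(d): forbidden (ΔL, ΔJ).
(b)–(c): forbidden (parity, ΔL, ΔJ).
(b)–(d): forbidden (parity, ΔJ).
(c)–(d): forbidden (parity).
Allowed pairs: 0 of 6.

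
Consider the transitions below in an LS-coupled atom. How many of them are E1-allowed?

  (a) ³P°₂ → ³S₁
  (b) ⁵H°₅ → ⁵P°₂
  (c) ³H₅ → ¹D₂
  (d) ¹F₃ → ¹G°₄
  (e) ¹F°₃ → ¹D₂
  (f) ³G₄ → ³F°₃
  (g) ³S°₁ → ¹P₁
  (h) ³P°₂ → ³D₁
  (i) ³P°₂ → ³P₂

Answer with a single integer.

(a) allowed
(b) forbidden (parity, ΔL, ΔJ fail)
(c) forbidden (parity, ΔS, ΔL, ΔJ fail)
(d) allowed
(e) allowed
(f) allowed
(g) forbidden (ΔS fails)
(h) allowed
(i) allowed
Total allowed: 6 of 9.

6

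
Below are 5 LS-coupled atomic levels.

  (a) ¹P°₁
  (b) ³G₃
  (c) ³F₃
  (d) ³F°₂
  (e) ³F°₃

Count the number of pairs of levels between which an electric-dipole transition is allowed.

(a)–(b): forbidden (ΔS, ΔL, ΔJ).
(a)–(c): forbidden (ΔS, ΔL, ΔJ).
(a)–(d): forbidden (parity, ΔS, ΔL).
(a)–(e): forbidden (parity, ΔS, ΔL, ΔJ).
(b)–(c): forbidden (parity).
(b)–(d): allowed.
(b)–(e): allowed.
(c)–(d): allowed.
(c)–(e): allowed.
(d)–(e): forbidden (parity).
Allowed pairs: 4 of 10.

4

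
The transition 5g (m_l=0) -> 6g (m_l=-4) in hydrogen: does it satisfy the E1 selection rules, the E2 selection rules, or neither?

neither

Δl = 4 − 4 = +0; l_i + l_f = 8.
Δm_l = -4.
E1 (Δl = ±1, |Δm_l| ≤ 1): not satisfied.
E2 (Δl = 0,±2, l_i+l_f ≥ 2, |Δm_l| ≤ 2): not satisfied.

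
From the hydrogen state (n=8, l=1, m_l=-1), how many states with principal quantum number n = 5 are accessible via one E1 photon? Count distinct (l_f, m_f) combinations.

4

E1 requires Δl = ±1, so l_f ∈ {0, 2}; with 0 ≤ l_f ≤ n_f−1 = 4, the allowed l_f values are {0, 2}.
For l_f = 0: m_f ∈ {m_i−1, m_i, m_i+1} ∩ [−0, 0] = {0} → 1 state.
For l_f = 2: m_f ∈ {m_i−1, m_i, m_i+1} ∩ [−2, 2] = {-2, -1, 0} → 3 states.
Total: 4.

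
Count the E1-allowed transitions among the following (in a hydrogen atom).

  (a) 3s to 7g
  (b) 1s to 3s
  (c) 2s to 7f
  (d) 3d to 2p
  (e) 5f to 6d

(a) forbidden — Δl = +4 (E1 requires Δl = ±1)
(b) forbidden — Δl = +0 (E1 requires Δl = ±1)
(c) forbidden — Δl = +3 (E1 requires Δl = ±1)
(d) allowed
(e) allowed
Total allowed: 2 of 5.

2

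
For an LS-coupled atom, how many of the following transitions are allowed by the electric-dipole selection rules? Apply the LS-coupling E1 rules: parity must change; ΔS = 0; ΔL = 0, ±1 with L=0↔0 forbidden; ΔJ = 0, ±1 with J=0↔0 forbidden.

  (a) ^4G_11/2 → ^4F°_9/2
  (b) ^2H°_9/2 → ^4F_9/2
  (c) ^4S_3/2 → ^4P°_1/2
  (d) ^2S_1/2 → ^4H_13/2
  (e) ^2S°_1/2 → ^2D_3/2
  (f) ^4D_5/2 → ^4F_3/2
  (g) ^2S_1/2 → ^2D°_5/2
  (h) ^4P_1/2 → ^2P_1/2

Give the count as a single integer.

(a) allowed
(b) forbidden (ΔS, ΔL fail)
(c) allowed
(d) forbidden (parity, ΔS, ΔL, ΔJ fail)
(e) forbidden (ΔL fails)
(f) forbidden (parity fails)
(g) forbidden (ΔL, ΔJ fail)
(h) forbidden (parity, ΔS fail)
Total allowed: 2 of 8.

2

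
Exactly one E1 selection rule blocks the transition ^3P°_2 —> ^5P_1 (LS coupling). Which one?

Initial level: S=1, L=1, J=2, parity odd. Final level: S=2, L=1, J=1, parity even.
ΔL = 0, ±1 (not L=0↔0): L: 1 → 1, ΔL = +0 — satisfied.
Parity must change: odd → even — satisfied.
ΔS = 0: S: 1 → 2 — violated.
ΔJ = 0, ±1 (not J=0↔0): J: 2 → 1, ΔJ = -1 — satisfied.

the ΔS = 0 rule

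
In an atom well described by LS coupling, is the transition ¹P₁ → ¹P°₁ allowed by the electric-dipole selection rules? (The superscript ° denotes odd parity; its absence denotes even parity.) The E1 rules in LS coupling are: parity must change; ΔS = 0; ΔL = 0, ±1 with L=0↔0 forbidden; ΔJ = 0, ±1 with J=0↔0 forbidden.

ΔJ = 0, ±1 (not J=0↔0): J: 1 → 1, ΔJ = +0 — ✓.
ΔS = 0: S: 0 → 0 — ✓.
ΔL = 0, ±1 (not L=0↔0): L: 1 → 1, ΔL = +0 — ✓.
Parity must change: even → odd — ✓.
All four E1 rules are satisfied.

allowed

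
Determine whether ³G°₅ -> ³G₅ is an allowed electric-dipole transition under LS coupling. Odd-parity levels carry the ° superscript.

allowed

Reading off the term symbols: S 1→1, L 4→4, J 5→5, parity odd→even.
Parity must change: odd → even — ✓.
ΔS = 0: S: 1 → 1 — ✓.
ΔL = 0, ±1 (not L=0↔0): L: 4 → 4, ΔL = +0 — ✓.
ΔJ = 0, ±1 (not J=0↔0): J: 5 → 5, ΔJ = +0 — ✓.
All four E1 rules are satisfied.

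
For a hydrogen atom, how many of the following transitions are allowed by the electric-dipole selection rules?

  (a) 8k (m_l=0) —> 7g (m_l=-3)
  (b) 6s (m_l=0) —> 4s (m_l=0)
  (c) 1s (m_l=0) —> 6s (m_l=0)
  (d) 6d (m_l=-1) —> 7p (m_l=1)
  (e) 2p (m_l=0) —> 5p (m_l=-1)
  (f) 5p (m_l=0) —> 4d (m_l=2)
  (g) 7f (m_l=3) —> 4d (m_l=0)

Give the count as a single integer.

0

(a) forbidden — Δl = -3 (E1 requires Δl = ±1); Δm_l = -3 (E1 requires Δm_l = 0, ±1)
(b) forbidden — Δl = +0 (E1 requires Δl = ±1)
(c) forbidden — Δl = +0 (E1 requires Δl = ±1)
(d) forbidden — Δm_l = +2 (E1 requires Δm_l = 0, ±1)
(e) forbidden — Δl = +0 (E1 requires Δl = ±1)
(f) forbidden — Δm_l = +2 (E1 requires Δm_l = 0, ±1)
(g) forbidden — Δm_l = -3 (E1 requires Δm_l = 0, ±1)
Total allowed: 0 of 7.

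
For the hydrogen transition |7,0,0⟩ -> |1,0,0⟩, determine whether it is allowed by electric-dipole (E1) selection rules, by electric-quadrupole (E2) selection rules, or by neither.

Δl = 0 − 0 = +0; l_i + l_f = 0.
Δm_l = +0.
E1 (Δl = ±1, |Δm_l| ≤ 1): not satisfied.
E2 (Δl = 0,±2, l_i+l_f ≥ 2, |Δm_l| ≤ 2): not satisfied.

neither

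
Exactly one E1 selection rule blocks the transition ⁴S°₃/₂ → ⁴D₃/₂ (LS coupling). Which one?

the ΔL = 0, ±1 rule

Initial level: S=3/2, L=0, J=3/2, parity odd. Final level: S=3/2, L=2, J=3/2, parity even.
Parity must change: odd → even — passes.
ΔS = 0: S: 3/2 → 3/2 — passes.
ΔL = 0, ±1 (not L=0↔0): L: 0 → 2, ΔL = +2 — fails.
ΔJ = 0, ±1 (not J=0↔0): J: 3/2 → 3/2, ΔJ = +0 — passes.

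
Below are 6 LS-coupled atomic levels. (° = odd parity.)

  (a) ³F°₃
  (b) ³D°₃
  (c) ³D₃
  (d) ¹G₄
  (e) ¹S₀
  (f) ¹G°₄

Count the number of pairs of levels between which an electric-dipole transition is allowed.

(a)–(b): forbidden (parity).
(a)–(c): allowed.
(a)–(d): forbidden (ΔS).
(a)–(e): forbidden (ΔS, ΔL, ΔJ).
(a)–(f): forbidden (parity, ΔS).
(b)–(c): allowed.
(b)–(d): forbidden (ΔS, ΔL).
(b)–(e): forbidden (ΔS, ΔL, ΔJ).
(b)–(f): forbidden (parity, ΔS, ΔL).
(c)–(d): forbidden (parity, ΔS, ΔL).
(c)–(e): forbidden (parity, ΔS, ΔL, ΔJ).
(c)–(f): forbidden (ΔS, ΔL).
(d)–(e): forbidden (parity, ΔL, ΔJ).
(d)–(f): allowed.
(e)–(f): forbidden (ΔL, ΔJ).
Allowed pairs: 3 of 15.

3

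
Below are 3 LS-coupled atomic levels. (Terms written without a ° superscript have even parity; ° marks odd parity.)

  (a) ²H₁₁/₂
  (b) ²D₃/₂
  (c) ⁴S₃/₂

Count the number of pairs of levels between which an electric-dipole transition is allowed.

0

(a)–(b): forbidden (parity, ΔL, ΔJ).
(a)–(c): forbidden (parity, ΔS, ΔL, ΔJ).
(b)–(c): forbidden (parity, ΔS, ΔL).
Allowed pairs: 0 of 3.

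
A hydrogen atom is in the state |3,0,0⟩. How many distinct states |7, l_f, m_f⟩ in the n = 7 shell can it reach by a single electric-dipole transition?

3

E1 requires Δl = ±1, so l_f ∈ {-1, 1}; with 0 ≤ l_f ≤ n_f−1 = 6, the allowed l_f values are {1}.
For l_f = 1: m_f ∈ {m_i−1, m_i, m_i+1} ∩ [−1, 1] = {-1, 0, 1} → 3 states.
Total: 3.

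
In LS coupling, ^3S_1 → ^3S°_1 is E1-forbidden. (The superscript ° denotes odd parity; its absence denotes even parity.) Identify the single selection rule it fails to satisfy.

the L=0 ↔ L=0 exclusion

Parity must change: even → odd — passes.
ΔS = 0: S: 1 → 1 — passes.
ΔL = 0, ±1 (not L=0↔0): L: 0 → 0, ΔL = +0 — fails.
ΔJ = 0, ±1 (not J=0↔0): J: 1 → 1, ΔJ = +0 — passes.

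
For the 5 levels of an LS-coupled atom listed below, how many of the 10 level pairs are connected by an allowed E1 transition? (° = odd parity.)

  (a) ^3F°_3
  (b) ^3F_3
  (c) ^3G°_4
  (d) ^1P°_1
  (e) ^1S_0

3

(a)–(b): allowed.
(a)–(c): forbidden (parity).
(a)–(d): forbidden (parity, ΔS, ΔL, ΔJ).
(a)–(e): forbidden (ΔS, ΔL, ΔJ).
(b)–(c): allowed.
(b)–(d): forbidden (ΔS, ΔL, ΔJ).
(b)–(e): forbidden (parity, ΔS, ΔL, ΔJ).
(c)–(d): forbidden (parity, ΔS, ΔL, ΔJ).
(c)–(e): forbidden (ΔS, ΔL, ΔJ).
(d)–(e): allowed.
Allowed pairs: 3 of 10.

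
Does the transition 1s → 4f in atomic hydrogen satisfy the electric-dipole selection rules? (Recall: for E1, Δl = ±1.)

l: 0 → 3 (Δl = +3). Δl = ±1 fails.
The transition is electric-dipole forbidden.

forbidden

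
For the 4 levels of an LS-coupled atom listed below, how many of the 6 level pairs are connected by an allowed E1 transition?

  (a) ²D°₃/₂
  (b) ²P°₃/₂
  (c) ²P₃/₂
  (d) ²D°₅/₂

(a)–(b): forbidden (parity).
(a)–(c): allowed.
(a)–(d): forbidden (parity).
(b)–(c): allowed.
(b)–(d): forbidden (parity).
(c)–(d): allowed.
Allowed pairs: 3 of 6.

3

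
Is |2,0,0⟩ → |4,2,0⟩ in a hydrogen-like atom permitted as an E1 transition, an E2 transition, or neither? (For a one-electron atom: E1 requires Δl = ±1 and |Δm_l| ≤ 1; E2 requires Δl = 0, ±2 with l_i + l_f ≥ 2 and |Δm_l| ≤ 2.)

E2

Δl = 2 − 0 = +2; l_i + l_f = 2.
Δm_l = +0.
E1 (Δl = ±1, |Δm_l| ≤ 1): not satisfied.
E2 (Δl = 0,±2, l_i+l_f ≥ 2, |Δm_l| ≤ 2): satisfied.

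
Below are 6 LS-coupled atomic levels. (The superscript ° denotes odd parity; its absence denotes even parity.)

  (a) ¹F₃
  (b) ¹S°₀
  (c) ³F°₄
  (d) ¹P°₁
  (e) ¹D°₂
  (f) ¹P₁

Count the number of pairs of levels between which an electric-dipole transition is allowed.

(a)–(b): forbidden (ΔL, ΔJ).
(a)–(c): forbidden (ΔS).
(a)–(d): forbidden (ΔL, ΔJ).
(a)–(e): allowed.
(a)–(f): forbidden (parity, ΔL, ΔJ).
(b)–(c): forbidden (parity, ΔS, ΔL, ΔJ).
(b)–(d): forbidden (parity).
(b)–(e): forbidden (parity, ΔL, ΔJ).
(b)–(f): allowed.
(c)–(d): forbidden (parity, ΔS, ΔL, ΔJ).
(c)–(e): forbidden (parity, ΔS, ΔJ).
(c)–(f): forbidden (ΔS, ΔL, ΔJ).
(d)–(e): forbidden (parity).
(d)–(f): allowed.
(e)–(f): allowed.
Allowed pairs: 4 of 15.

4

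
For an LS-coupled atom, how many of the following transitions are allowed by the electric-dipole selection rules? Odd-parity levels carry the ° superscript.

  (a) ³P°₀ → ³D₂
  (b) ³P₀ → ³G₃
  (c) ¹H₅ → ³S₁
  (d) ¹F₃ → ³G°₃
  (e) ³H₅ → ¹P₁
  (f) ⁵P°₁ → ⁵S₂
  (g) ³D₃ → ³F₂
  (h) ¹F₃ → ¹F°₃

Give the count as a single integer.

2

(a) forbidden (ΔJ fails)
(b) forbidden (parity, ΔL, ΔJ fail)
(c) forbidden (parity, ΔS, ΔL, ΔJ fail)
(d) forbidden (ΔS fails)
(e) forbidden (parity, ΔS, ΔL, ΔJ fail)
(f) allowed
(g) forbidden (parity fails)
(h) allowed
Total allowed: 2 of 8.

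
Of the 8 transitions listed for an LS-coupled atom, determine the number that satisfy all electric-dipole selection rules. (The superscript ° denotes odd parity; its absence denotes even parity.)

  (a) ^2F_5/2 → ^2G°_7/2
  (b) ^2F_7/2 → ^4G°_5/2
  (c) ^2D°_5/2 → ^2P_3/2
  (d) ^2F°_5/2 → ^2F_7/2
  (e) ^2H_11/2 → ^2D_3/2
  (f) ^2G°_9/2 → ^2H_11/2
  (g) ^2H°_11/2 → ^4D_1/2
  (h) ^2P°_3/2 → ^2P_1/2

(a) allowed
(b) forbidden (ΔS fails)
(c) allowed
(d) allowed
(e) forbidden (parity, ΔL, ΔJ fail)
(f) allowed
(g) forbidden (ΔS, ΔL, ΔJ fail)
(h) allowed
Total allowed: 5 of 8.

5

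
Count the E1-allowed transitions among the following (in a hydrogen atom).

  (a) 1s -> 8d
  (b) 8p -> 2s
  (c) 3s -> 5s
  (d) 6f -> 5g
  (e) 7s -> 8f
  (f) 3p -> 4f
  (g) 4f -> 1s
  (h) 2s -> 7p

3

(a) forbidden — Δl = +2 (E1 requires Δl = ±1)
(b) allowed
(c) forbidden — Δl = +0 (E1 requires Δl = ±1)
(d) allowed
(e) forbidden — Δl = +3 (E1 requires Δl = ±1)
(f) forbidden — Δl = +2 (E1 requires Δl = ±1)
(g) forbidden — Δl = -3 (E1 requires Δl = ±1)
(h) allowed
Total allowed: 3 of 8.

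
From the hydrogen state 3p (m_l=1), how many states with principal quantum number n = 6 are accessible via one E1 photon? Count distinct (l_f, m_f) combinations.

E1 requires Δl = ±1, so l_f ∈ {0, 2}; with 0 ≤ l_f ≤ n_f−1 = 5, the allowed l_f values are {0, 2}.
For l_f = 0: m_f ∈ {m_i−1, m_i, m_i+1} ∩ [−0, 0] = {0} → 1 state.
For l_f = 2: m_f ∈ {m_i−1, m_i, m_i+1} ∩ [−2, 2] = {0, 1, 2} → 3 states.
Total: 4.

4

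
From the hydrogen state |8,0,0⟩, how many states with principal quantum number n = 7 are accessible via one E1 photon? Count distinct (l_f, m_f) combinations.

3

E1 requires Δl = ±1, so l_f ∈ {-1, 1}; with 0 ≤ l_f ≤ n_f−1 = 6, the allowed l_f values are {1}.
For l_f = 1: m_f ∈ {m_i−1, m_i, m_i+1} ∩ [−1, 1] = {-1, 0, 1} → 3 states.
Total: 3.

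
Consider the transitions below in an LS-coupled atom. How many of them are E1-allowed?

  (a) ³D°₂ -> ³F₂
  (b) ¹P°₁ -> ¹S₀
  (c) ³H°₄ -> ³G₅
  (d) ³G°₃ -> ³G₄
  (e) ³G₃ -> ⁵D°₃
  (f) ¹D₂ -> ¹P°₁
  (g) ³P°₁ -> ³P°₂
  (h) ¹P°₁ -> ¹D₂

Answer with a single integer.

6

(a) allowed
(b) allowed
(c) allowed
(d) allowed
(e) forbidden (ΔS, ΔL fail)
(f) allowed
(g) forbidden (parity fails)
(h) allowed
Total allowed: 6 of 8.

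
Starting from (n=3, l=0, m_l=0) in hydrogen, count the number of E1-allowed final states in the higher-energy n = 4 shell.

E1 requires Δl = ±1, so l_f ∈ {-1, 1}; with 0 ≤ l_f ≤ n_f−1 = 3, the allowed l_f values are {1}.
For l_f = 1: m_f ∈ {m_i−1, m_i, m_i+1} ∩ [−1, 1] = {-1, 0, 1} → 3 states.
Total: 3.

3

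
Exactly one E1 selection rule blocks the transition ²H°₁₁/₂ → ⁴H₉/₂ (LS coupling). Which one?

Parity must change: odd → even — ok.
ΔS = 0: S: 1/2 → 3/2 — fails.
ΔL = 0, ±1 (not L=0↔0): L: 5 → 5, ΔL = +0 — ok.
ΔJ = 0, ±1 (not J=0↔0): J: 11/2 → 9/2, ΔJ = -1 — ok.

the ΔS = 0 rule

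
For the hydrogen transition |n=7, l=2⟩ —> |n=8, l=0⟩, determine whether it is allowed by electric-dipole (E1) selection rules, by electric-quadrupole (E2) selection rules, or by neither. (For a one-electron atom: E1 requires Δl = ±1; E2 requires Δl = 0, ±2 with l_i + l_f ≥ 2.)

Δl = 0 − 2 = -2; l_i + l_f = 2.
E1 (Δl = ±1): not satisfied.
E2 (Δl = 0,±2, l_i+l_f ≥ 2): satisfied.

E2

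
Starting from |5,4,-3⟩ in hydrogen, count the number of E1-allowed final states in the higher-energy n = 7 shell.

5

E1 requires Δl = ±1, so l_f ∈ {3, 5}; with 0 ≤ l_f ≤ n_f−1 = 6, the allowed l_f values are {3, 5}.
For l_f = 3: m_f ∈ {m_i−1, m_i, m_i+1} ∩ [−3, 3] = {-3, -2} → 2 states.
For l_f = 5: m_f ∈ {m_i−1, m_i, m_i+1} ∩ [−5, 5] = {-4, -3, -2} → 3 states.
Total: 5.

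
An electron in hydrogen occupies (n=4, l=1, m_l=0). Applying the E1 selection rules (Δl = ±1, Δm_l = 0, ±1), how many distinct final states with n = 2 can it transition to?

1

E1 requires Δl = ±1, so l_f ∈ {0, 2}; with 0 ≤ l_f ≤ n_f−1 = 1, the allowed l_f values are {0}.
For l_f = 0: m_f ∈ {m_i−1, m_i, m_i+1} ∩ [−0, 0] = {0} → 1 state.
Total: 1.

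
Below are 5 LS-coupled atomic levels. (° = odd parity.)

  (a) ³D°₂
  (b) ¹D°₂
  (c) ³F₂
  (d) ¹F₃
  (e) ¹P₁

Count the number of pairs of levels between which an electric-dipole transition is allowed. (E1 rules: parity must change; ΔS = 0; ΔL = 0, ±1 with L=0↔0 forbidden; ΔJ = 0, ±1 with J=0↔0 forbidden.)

3

(a)–(b): forbidden (parity, ΔS).
(a)–(c): allowed.
(a)–(d): forbidden (ΔS).
(a)–(e): forbidden (ΔS).
(b)–(c): forbidden (ΔS).
(b)–(d): allowed.
(b)–(e): allowed.
(c)–(d): forbidden (parity, ΔS).
(c)–(e): forbidden (parity, ΔS, ΔL).
(d)–(e): forbidden (parity, ΔL, ΔJ).
Allowed pairs: 3 of 10.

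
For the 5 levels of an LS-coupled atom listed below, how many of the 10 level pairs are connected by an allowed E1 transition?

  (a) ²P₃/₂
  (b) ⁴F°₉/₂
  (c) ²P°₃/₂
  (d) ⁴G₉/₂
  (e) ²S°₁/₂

(a)–(b): forbidden (ΔS, ΔL, ΔJ).
(a)–(c): allowed.
(a)–(d): forbidden (parity, ΔS, ΔL, ΔJ).
(a)–(e): allowed.
(b)–(c): forbidden (parity, ΔS, ΔL, ΔJ).
(b)–(d): allowed.
(b)–(e): forbidden (parity, ΔS, ΔL, ΔJ).
(c)–(d): forbidden (ΔS, ΔL, ΔJ).
(c)–(e): forbidden (parity).
(d)–(e): forbidden (ΔS, ΔL, ΔJ).
Allowed pairs: 3 of 10.

3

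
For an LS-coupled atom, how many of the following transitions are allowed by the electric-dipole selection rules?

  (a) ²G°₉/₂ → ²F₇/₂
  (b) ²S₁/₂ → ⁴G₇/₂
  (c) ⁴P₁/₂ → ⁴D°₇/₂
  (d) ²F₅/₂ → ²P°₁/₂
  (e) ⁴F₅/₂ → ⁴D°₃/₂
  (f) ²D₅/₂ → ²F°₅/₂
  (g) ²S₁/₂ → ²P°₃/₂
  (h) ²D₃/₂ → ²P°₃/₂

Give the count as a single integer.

5

(a) allowed
(b) forbidden (parity, ΔS, ΔL, ΔJ fail)
(c) forbidden (ΔJ fails)
(d) forbidden (ΔL, ΔJ fail)
(e) allowed
(f) allowed
(g) allowed
(h) allowed
Total allowed: 5 of 8.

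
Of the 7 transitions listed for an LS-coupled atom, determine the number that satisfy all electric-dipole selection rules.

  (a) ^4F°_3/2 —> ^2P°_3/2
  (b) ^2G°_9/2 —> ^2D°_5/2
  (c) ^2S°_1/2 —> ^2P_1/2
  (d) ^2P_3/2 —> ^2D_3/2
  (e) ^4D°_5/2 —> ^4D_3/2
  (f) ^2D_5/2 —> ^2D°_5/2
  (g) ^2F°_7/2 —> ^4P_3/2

(a) forbidden (parity, ΔS, ΔL fail)
(b) forbidden (parity, ΔL, ΔJ fail)
(c) allowed
(d) forbidden (parity fails)
(e) allowed
(f) allowed
(g) forbidden (ΔS, ΔL, ΔJ fail)
Total allowed: 3 of 7.

3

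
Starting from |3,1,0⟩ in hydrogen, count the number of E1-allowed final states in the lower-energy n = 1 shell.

1

E1 requires Δl = ±1, so l_f ∈ {0, 2}; with 0 ≤ l_f ≤ n_f−1 = 0, the allowed l_f values are {0}.
For l_f = 0: m_f ∈ {m_i−1, m_i, m_i+1} ∩ [−0, 0] = {0} → 1 state.
Total: 1.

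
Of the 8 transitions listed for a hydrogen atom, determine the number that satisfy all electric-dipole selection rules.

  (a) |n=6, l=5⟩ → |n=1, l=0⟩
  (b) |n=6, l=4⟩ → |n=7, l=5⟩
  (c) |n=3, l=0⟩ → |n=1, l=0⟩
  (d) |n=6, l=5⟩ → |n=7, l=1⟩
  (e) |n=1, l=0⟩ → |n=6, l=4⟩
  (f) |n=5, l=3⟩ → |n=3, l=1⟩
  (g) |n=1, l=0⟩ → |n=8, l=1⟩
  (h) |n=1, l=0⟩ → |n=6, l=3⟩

(a) forbidden — Δl = -5 (E1 requires Δl = ±1)
(b) allowed
(c) forbidden — Δl = +0 (E1 requires Δl = ±1)
(d) forbidden — Δl = -4 (E1 requires Δl = ±1)
(e) forbidden — Δl = +4 (E1 requires Δl = ±1)
(f) forbidden — Δl = -2 (E1 requires Δl = ±1)
(g) allowed
(h) forbidden — Δl = +3 (E1 requires Δl = ±1)
Total allowed: 2 of 8.

2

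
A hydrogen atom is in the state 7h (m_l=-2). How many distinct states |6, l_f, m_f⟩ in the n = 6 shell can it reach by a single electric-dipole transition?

3

E1 requires Δl = ±1, so l_f ∈ {4, 6}; with 0 ≤ l_f ≤ n_f−1 = 5, the allowed l_f values are {4}.
For l_f = 4: m_f ∈ {m_i−1, m_i, m_i+1} ∩ [−4, 4] = {-3, -2, -1} → 3 states.
Total: 3.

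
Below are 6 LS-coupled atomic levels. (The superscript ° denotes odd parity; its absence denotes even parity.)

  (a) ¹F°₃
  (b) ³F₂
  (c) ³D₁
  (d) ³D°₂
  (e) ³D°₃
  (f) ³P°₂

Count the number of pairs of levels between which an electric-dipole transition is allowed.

(a)–(b): forbidden (ΔS).
(a)–(c): forbidden (ΔS, ΔJ).
(a)–(d): forbidden (parity, ΔS).
(a)–(e): forbidden (parity, ΔS).
(a)–(f): forbidden (parity, ΔS, ΔL).
(b)–(c): forbidden (parity).
(b)–(d): allowed.
(b)–(e): allowed.
(b)–(f): forbidden (ΔL).
(c)–(d): allowed.
(c)–(e): forbidden (ΔJ).
(c)–(f): allowed.
(d)–(e): forbidden (parity).
(d)–(f): forbidden (parity).
(e)–(f): forbidden (parity).
Allowed pairs: 4 of 15.

4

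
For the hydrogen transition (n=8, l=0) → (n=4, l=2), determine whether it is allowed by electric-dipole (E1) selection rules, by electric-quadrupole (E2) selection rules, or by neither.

Δl = 2 − 0 = +2; l_i + l_f = 2.
E1 (Δl = ±1): not satisfied.
E2 (Δl = 0,±2, l_i+l_f ≥ 2): satisfied.

E2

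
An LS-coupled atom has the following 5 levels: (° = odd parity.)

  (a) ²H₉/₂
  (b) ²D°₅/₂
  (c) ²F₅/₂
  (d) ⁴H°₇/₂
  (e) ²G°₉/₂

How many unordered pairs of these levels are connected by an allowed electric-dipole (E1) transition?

(a)–(b): forbidden (ΔL, ΔJ).
(a)–(c): forbidden (parity, ΔL, ΔJ).
(a)–(d): forbidden (ΔS).
(a)–(e): allowed.
(b)–(c): allowed.
(b)–(d): forbidden (parity, ΔS, ΔL).
(b)–(e): forbidden (parity, ΔL, ΔJ).
(c)–(d): forbidden (ΔS, ΔL).
(c)–(e): forbidden (ΔJ).
(d)–(e): forbidden (parity, ΔS).
Allowed pairs: 2 of 10.

2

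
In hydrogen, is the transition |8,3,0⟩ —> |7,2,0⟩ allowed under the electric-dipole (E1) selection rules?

allowed

Initial l = 3, final l = 2, so Δl = -1. E1 requires Δl = ±1: satisfied.
Δm_l = 0 − (0) = +0. E1 requires Δm_l = 0, ±1: satisfied.
All E1 selection rules are satisfied.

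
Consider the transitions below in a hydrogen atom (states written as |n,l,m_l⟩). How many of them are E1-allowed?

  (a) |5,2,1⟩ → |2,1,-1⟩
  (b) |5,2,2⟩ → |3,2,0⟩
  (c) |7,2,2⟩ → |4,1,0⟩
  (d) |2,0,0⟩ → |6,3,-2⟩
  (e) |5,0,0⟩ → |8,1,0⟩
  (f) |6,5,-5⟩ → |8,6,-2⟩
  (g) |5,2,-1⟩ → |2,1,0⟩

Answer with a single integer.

2

(a) forbidden — Δm_l = -2 (E1 requires Δm_l = 0, ±1)
(b) forbidden — Δl = +0 (E1 requires Δl = ±1); Δm_l = -2 (E1 requires Δm_l = 0, ±1)
(c) forbidden — Δm_l = -2 (E1 requires Δm_l = 0, ±1)
(d) forbidden — Δl = +3 (E1 requires Δl = ±1); Δm_l = -2 (E1 requires Δm_l = 0, ±1)
(e) allowed
(f) forbidden — Δm_l = +3 (E1 requires Δm_l = 0, ±1)
(g) allowed
Total allowed: 2 of 7.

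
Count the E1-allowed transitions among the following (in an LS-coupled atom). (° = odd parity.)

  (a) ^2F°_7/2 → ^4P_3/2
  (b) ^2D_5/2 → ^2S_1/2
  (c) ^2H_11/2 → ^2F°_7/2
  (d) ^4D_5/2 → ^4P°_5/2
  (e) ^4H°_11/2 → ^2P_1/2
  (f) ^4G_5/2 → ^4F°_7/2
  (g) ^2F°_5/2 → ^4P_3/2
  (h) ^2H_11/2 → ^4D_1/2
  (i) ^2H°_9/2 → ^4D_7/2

2

(a) forbidden (ΔS, ΔL, ΔJ fail)
(b) forbidden (parity, ΔL, ΔJ fail)
(c) forbidden (ΔL, ΔJ fail)
(d) allowed
(e) forbidden (ΔS, ΔL, ΔJ fail)
(f) allowed
(g) forbidden (ΔS, ΔL fail)
(h) forbidden (parity, ΔS, ΔL, ΔJ fail)
(i) forbidden (ΔS, ΔL fail)
Total allowed: 2 of 9.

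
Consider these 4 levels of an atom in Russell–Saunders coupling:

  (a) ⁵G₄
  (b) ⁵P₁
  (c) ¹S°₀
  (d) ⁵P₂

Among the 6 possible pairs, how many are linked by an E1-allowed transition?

(a)–(b): forbidden (parity, ΔL, ΔJ).
(a)–(c): forbidden (ΔS, ΔL, ΔJ).
(a)–(d): forbidden (parity, ΔL, ΔJ).
(b)–(c): forbidden (ΔS).
(b)–(d): forbidden (parity).
(c)–(d): forbidden (ΔS, ΔJ).
Allowed pairs: 0 of 6.

0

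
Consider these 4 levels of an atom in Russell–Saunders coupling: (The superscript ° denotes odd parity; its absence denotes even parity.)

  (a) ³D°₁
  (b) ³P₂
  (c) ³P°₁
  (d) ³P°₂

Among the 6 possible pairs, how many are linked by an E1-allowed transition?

(a)–(b): allowed.
(a)–(c): forbidden (parity).
(a)–(d): forbidden (parity).
(b)–(c): allowed.
(b)–(d): allowed.
(c)–(d): forbidden (parity).
Allowed pairs: 3 of 6.

3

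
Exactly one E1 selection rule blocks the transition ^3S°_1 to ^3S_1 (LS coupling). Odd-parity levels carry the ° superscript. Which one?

the L=0 ↔ L=0 exclusion

Initial level: S=1, L=0, J=1, parity odd. Final level: S=1, L=0, J=1, parity even.
ΔJ = 0, ±1 (not J=0↔0): J: 1 → 1, ΔJ = +0 — satisfied.
Parity must change: odd → even — satisfied.
ΔL = 0, ±1 (not L=0↔0): L: 0 → 0, ΔL = +0 — violated.
ΔS = 0: S: 1 → 1 — satisfied.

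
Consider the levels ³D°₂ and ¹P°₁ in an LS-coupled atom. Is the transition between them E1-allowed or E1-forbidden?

forbidden

Reading off the term symbols: S 1→0, L 2→1, J 2→1, parity odd→odd.
Parity must change: odd → odd — violated.
ΔS = 0: S: 1 → 0 — violated.
ΔL = 0, ±1 (not L=0↔0): L: 2 → 1, ΔL = -1 — satisfied.
ΔJ = 0, ±1 (not J=0↔0): J: 2 → 1, ΔJ = -1 — satisfied.
Rule(s) violated: parity, ΔS.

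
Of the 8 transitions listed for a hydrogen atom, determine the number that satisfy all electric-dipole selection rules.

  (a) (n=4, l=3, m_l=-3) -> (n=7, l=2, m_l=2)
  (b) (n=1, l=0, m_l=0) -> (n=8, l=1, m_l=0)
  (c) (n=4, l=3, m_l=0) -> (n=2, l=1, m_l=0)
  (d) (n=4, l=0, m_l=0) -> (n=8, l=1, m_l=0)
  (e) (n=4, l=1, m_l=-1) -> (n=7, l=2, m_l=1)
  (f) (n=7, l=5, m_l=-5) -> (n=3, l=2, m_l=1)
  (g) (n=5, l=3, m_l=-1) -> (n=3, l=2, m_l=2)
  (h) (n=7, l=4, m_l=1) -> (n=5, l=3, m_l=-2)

2

(a) forbidden — Δm_l = +5 (E1 requires Δm_l = 0, ±1)
(b) allowed
(c) forbidden — Δl = -2 (E1 requires Δl = ±1)
(d) allowed
(e) forbidden — Δm_l = +2 (E1 requires Δm_l = 0, ±1)
(f) forbidden — Δl = -3 (E1 requires Δl = ±1); Δm_l = +6 (E1 requires Δm_l = 0, ±1)
(g) forbidden — Δm_l = +3 (E1 requires Δm_l = 0, ±1)
(h) forbidden — Δm_l = -3 (E1 requires Δm_l = 0, ±1)
Total allowed: 2 of 8.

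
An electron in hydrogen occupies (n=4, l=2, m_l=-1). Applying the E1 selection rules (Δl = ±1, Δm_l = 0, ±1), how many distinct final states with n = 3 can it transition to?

2

E1 requires Δl = ±1, so l_f ∈ {1, 3}; with 0 ≤ l_f ≤ n_f−1 = 2, the allowed l_f values are {1}.
For l_f = 1: m_f ∈ {m_i−1, m_i, m_i+1} ∩ [−1, 1] = {-1, 0} → 2 states.
Total: 2.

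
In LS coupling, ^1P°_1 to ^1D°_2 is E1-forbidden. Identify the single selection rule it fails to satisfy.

parity

Reading off the term symbols: S 0→0, L 1→2, J 1→2, parity odd→odd.
Parity must change: odd → odd — fails.
ΔS = 0: S: 0 → 0 — ok.
ΔL = 0, ±1 (not L=0↔0): L: 1 → 2, ΔL = +1 — ok.
ΔJ = 0, ±1 (not J=0↔0): J: 1 → 2, ΔJ = +1 — ok.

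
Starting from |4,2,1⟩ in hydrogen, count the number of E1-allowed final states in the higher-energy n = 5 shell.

E1 requires Δl = ±1, so l_f ∈ {1, 3}; with 0 ≤ l_f ≤ n_f−1 = 4, the allowed l_f values are {1, 3}.
For l_f = 1: m_f ∈ {m_i−1, m_i, m_i+1} ∩ [−1, 1] = {0, 1} → 2 states.
For l_f = 3: m_f ∈ {m_i−1, m_i, m_i+1} ∩ [−3, 3] = {0, 1, 2} → 3 states.
Total: 5.

5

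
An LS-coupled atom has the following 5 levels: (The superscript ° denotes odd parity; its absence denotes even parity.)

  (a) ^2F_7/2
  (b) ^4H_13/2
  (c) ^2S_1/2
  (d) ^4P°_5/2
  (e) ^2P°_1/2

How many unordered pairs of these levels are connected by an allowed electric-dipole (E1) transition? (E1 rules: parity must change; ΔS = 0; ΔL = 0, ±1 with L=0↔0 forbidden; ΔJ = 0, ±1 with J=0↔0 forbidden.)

1

(a)–(b): forbidden (parity, ΔS, ΔL, ΔJ).
(a)–(c): forbidden (parity, ΔL, ΔJ).
(a)–(d): forbidden (ΔS, ΔL).
(a)–(e): forbidden (ΔL, ΔJ).
(b)–(c): forbidden (parity, ΔS, ΔL, ΔJ).
(b)–(d): forbidden (ΔL, ΔJ).
(b)–(e): forbidden (ΔS, ΔL, ΔJ).
(c)–(d): forbidden (ΔS, ΔJ).
(c)–(e): allowed.
(d)–(e): forbidden (parity, ΔS, ΔJ).
Allowed pairs: 1 of 10.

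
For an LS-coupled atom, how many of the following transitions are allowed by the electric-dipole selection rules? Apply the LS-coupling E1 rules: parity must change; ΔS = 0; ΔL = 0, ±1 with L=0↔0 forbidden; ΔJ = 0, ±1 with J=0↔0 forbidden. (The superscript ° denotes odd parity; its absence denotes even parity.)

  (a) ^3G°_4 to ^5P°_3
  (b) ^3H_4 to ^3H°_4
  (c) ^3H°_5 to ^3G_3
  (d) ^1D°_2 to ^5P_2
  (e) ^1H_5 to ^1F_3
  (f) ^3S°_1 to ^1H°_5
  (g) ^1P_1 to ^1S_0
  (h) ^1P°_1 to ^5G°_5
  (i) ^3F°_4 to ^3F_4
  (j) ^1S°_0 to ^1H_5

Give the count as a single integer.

(a) forbidden (parity, ΔS, ΔL fail)
(b) allowed
(c) forbidden (ΔJ fails)
(d) forbidden (ΔS fails)
(e) forbidden (parity, ΔL, ΔJ fail)
(f) forbidden (parity, ΔS, ΔL, ΔJ fail)
(g) forbidden (parity fails)
(h) forbidden (parity, ΔS, ΔL, ΔJ fail)
(i) allowed
(j) forbidden (ΔL, ΔJ fail)
Total allowed: 2 of 10.

2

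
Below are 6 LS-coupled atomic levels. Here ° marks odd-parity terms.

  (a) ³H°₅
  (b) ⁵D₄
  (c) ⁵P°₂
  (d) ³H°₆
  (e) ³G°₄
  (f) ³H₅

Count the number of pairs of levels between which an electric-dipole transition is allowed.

(a)–(b): forbidden (ΔS, ΔL).
(a)–(c): forbidden (parity, ΔS, ΔL, ΔJ).
(a)–(d): forbidden (parity).
(a)–(e): forbidden (parity).
(a)–(f): allowed.
(b)–(c): forbidden (ΔJ).
(b)–(d): forbidden (ΔS, ΔL, ΔJ).
(b)–(e): forbidden (ΔS, ΔL).
(b)–(f): forbidden (parity, ΔS, ΔL).
(c)–(d): forbidden (parity, ΔS, ΔL, ΔJ).
(c)–(e): forbidden (parity, ΔS, ΔL, ΔJ).
(c)–(f): forbidden (ΔS, ΔL, ΔJ).
(d)–(e): forbidden (parity, ΔJ).
(d)–(f): allowed.
(e)–(f): allowed.
Allowed pairs: 3 of 15.

3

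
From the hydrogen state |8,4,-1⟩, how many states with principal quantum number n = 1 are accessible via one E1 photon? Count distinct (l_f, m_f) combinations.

E1 requires l_f ∈ {3, 5}, but neither lies in [0, 0], so no final state is reachable.
Total: 0.

0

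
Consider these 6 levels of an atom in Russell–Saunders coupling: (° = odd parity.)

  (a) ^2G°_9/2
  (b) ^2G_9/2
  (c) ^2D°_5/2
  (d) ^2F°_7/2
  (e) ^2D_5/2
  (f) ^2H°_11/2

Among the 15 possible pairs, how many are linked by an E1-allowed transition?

5

(a)–(b): allowed.
(a)–(c): forbidden (parity, ΔL, ΔJ).
(a)–(d): forbidden (parity).
(a)–(e): forbidden (ΔL, ΔJ).
(a)–(f): forbidden (parity).
(b)–(c): forbidden (ΔL, ΔJ).
(b)–(d): allowed.
(b)–(e): forbidden (parity, ΔL, ΔJ).
(b)–(f): allowed.
(c)–(d): forbidden (parity).
(c)–(e): allowed.
(c)–(f): forbidden (parity, ΔL, ΔJ).
(d)–(e): allowed.
(d)–(f): forbidden (parity, ΔL, ΔJ).
(e)–(f): forbidden (ΔL, ΔJ).
Allowed pairs: 5 of 15.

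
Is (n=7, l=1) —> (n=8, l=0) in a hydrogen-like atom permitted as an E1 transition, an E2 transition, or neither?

E1

Δl = 0 − 1 = -1; l_i + l_f = 1.
E1 (Δl = ±1): satisfied.
E2 (Δl = 0,±2, l_i+l_f ≥ 2): not satisfied.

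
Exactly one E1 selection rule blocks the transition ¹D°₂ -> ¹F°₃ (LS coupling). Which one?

Reading off the term symbols: S 0→0, L 2→3, J 2→3, parity odd→odd.
Parity must change: odd → odd — ✗.
ΔS = 0: S: 0 → 0 — ✓.
ΔL = 0, ±1 (not L=0↔0): L: 2 → 3, ΔL = +1 — ✓.
ΔJ = 0, ±1 (not J=0↔0): J: 2 → 3, ΔJ = +1 — ✓.

parity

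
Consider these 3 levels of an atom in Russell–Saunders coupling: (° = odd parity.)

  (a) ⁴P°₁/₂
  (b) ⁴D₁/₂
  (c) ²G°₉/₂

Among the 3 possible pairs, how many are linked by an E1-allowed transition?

1

(a)–(b): allowed.
(a)–(c): forbidden (parity, ΔS, ΔL, ΔJ).
(b)–(c): forbidden (ΔS, ΔL, ΔJ).
Allowed pairs: 1 of 3.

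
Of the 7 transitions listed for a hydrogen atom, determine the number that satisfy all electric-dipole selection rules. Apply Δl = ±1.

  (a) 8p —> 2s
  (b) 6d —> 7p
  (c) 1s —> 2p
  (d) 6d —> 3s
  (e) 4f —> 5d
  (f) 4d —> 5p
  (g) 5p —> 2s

6

(a) allowed
(b) allowed
(c) allowed
(d) forbidden — Δl = -2 (E1 requires Δl = ±1)
(e) allowed
(f) allowed
(g) allowed
Total allowed: 6 of 7.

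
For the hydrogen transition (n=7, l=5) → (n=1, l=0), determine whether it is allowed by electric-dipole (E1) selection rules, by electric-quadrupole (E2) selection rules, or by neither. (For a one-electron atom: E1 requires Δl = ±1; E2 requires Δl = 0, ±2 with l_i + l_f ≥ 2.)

Δl = 0 − 5 = -5; l_i + l_f = 5.
E1 (Δl = ±1): not satisfied.
E2 (Δl = 0,±2, l_i+l_f ≥ 2): not satisfied.

neither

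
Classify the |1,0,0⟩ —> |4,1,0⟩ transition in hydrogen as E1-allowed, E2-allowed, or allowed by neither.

Δl = 1 − 0 = +1; l_i + l_f = 1.
Δm_l = +0.
E1 (Δl = ±1, |Δm_l| ≤ 1): satisfied.
E2 (Δl = 0,±2, l_i+l_f ≥ 2, |Δm_l| ≤ 2): not satisfied.

E1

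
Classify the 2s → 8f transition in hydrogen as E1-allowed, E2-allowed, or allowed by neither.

Δl = 3 − 0 = +3; l_i + l_f = 3.
E1 (Δl = ±1): not satisfied.
E2 (Δl = 0,±2, l_i+l_f ≥ 2): not satisfied.

neither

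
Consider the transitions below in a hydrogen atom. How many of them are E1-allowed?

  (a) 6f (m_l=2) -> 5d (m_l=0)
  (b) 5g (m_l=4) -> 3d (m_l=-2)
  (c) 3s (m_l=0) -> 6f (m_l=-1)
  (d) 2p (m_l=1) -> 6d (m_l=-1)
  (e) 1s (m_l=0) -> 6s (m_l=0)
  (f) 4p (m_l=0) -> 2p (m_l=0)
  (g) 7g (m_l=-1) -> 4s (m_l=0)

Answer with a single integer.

0

(a) forbidden — Δm_l = -2 (E1 requires Δm_l = 0, ±1)
(b) forbidden — Δl = -2 (E1 requires Δl = ±1); Δm_l = -6 (E1 requires Δm_l = 0, ±1)
(c) forbidden — Δl = +3 (E1 requires Δl = ±1)
(d) forbidden — Δm_l = -2 (E1 requires Δm_l = 0, ±1)
(e) forbidden — Δl = +0 (E1 requires Δl = ±1)
(f) forbidden — Δl = +0 (E1 requires Δl = ±1)
(g) forbidden — Δl = -4 (E1 requires Δl = ±1)
Total allowed: 0 of 7.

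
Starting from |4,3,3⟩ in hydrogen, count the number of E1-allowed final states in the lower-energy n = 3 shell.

E1 requires Δl = ±1, so l_f ∈ {2, 4}; with 0 ≤ l_f ≤ n_f−1 = 2, the allowed l_f values are {2}.
For l_f = 2: m_f ∈ {m_i−1, m_i, m_i+1} ∩ [−2, 2] = {2} → 1 state.
Total: 1.

1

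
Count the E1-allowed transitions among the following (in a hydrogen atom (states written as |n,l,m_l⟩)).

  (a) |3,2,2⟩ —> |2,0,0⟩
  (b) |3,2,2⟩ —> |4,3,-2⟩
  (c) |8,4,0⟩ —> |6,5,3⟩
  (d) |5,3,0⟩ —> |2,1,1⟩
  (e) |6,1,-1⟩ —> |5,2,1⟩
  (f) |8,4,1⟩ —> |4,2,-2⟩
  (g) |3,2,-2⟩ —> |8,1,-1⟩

(a) forbidden — Δl = -2 (E1 requires Δl = ±1); Δm_l = -2 (E1 requires Δm_l = 0, ±1)
(b) forbidden — Δm_l = -4 (E1 requires Δm_l = 0, ±1)
(c) forbidden — Δm_l = +3 (E1 requires Δm_l = 0, ±1)
(d) forbidden — Δl = -2 (E1 requires Δl = ±1)
(e) forbidden — Δm_l = +2 (E1 requires Δm_l = 0, ±1)
(f) forbidden — Δl = -2 (E1 requires Δl = ±1); Δm_l = -3 (E1 requires Δm_l = 0, ±1)
(g) allowed
Total allowed: 1 of 7.

1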